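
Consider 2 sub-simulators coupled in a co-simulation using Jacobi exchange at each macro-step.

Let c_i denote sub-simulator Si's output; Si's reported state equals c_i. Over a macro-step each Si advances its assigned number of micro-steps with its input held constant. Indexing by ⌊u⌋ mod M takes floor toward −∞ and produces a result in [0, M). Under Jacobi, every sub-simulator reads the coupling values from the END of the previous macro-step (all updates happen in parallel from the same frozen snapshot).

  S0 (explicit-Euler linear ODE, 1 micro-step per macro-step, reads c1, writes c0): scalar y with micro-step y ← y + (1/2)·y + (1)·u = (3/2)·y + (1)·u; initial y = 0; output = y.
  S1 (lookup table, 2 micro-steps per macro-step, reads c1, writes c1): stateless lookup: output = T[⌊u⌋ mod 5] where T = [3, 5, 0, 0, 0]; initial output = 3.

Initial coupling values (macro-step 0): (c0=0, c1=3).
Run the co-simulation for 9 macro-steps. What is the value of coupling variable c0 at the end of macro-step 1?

macro 1: S0 reads c1=3 → after 1×micro: 3; S1 reads c1=3 → after 2×micro: 0 ⇒ (c0=3, c1=0)
macro 2: S0 reads c1=0 → after 1×micro: 9/2; S1 reads c1=0 → after 2×micro: 3 ⇒ (c0=9/2, c1=3)
macro 3: S0 reads c1=3 → after 1×micro: 39/4; S1 reads c1=3 → after 2×micro: 0 ⇒ (c0=39/4, c1=0)
macro 4: S0 reads c1=0 → after 1×micro: 117/8; S1 reads c1=0 → after 2×micro: 3 ⇒ (c0=117/8, c1=3)
macro 5: S0 reads c1=3 → after 1×micro: 399/16; S1 reads c1=3 → after 2×micro: 0 ⇒ (c0=399/16, c1=0)
macro 6: S0 reads c1=0 → after 1×micro: 1197/32; S1 reads c1=0 → after 2×micro: 3 ⇒ (c0=1197/32, c1=3)
macro 7: S0 reads c1=3 → after 1×micro: 3783/64; S1 reads c1=3 → after 2×micro: 0 ⇒ (c0=3783/64, c1=0)
macro 8: S0 reads c1=0 → after 1×micro: 11349/128; S1 reads c1=0 → after 2×micro: 3 ⇒ (c0=11349/128, c1=3)
macro 9: S0 reads c1=3 → after 1×micro: 34815/256; S1 reads c1=3 → after 2×micro: 0 ⇒ (c0=34815/256, c1=0)

c0 at macro-step 1 = 3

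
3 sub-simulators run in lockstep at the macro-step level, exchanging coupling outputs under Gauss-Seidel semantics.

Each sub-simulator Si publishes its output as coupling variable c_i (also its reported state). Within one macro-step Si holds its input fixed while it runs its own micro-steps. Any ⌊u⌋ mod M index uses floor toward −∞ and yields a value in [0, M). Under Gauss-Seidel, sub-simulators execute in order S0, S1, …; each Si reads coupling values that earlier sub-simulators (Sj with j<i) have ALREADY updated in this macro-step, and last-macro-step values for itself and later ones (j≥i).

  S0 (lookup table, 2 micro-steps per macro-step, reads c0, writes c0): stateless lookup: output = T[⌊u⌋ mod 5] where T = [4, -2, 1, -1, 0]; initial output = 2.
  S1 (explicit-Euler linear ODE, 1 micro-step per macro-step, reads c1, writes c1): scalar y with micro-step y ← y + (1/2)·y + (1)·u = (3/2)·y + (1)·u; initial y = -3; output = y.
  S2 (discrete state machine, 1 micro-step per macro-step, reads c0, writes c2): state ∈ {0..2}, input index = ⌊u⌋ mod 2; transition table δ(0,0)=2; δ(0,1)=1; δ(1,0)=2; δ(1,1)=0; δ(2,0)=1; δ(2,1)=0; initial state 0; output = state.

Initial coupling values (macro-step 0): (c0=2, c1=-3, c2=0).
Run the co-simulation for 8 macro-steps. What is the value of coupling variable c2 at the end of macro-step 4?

c2 at macro-step 4 = 2

macro 1: S0 reads c0=2 → after 2×micro: 1; S1 reads c1=-3 → after 1×micro: -15/2; S2 reads c0=1 → after 1×micro: 1 ⇒ (c0=1, c1=-15/2, c2=1)
macro 2: S0 reads c0=1 → after 2×micro: -2; S1 reads c1=-15/2 → after 1×micro: -75/4; S2 reads c0=-2 → after 1×micro: 2 ⇒ (c0=-2, c1=-75/4, c2=2)
macro 3: S0 reads c0=-2 → after 2×micro: -1; S1 reads c1=-75/4 → after 1×micro: -375/8; S2 reads c0=-1 → after 1×micro: 0 ⇒ (c0=-1, c1=-375/8, c2=0)
macro 4: S0 reads c0=-1 → after 2×micro: 0; S1 reads c1=-375/8 → after 1×micro: -1875/16; S2 reads c0=0 → after 1×micro: 2 ⇒ (c0=0, c1=-1875/16, c2=2)
macro 5: S0 reads c0=0 → after 2×micro: 4; S1 reads c1=-1875/16 → after 1×micro: -9375/32; S2 reads c0=4 → after 1×micro: 1 ⇒ (c0=4, c1=-9375/32, c2=1)
macro 6: S0 reads c0=4 → after 2×micro: 0; S1 reads c1=-9375/32 → after 1×micro: -46875/64; S2 reads c0=0 → after 1×micro: 2 ⇒ (c0=0, c1=-46875/64, c2=2)
macro 7: S0 reads c0=0 → after 2×micro: 4; S1 reads c1=-46875/64 → after 1×micro: -234375/128; S2 reads c0=4 → after 1×micro: 1 ⇒ (c0=4, c1=-234375/128, c2=1)
macro 8: S0 reads c0=4 → after 2×micro: 0; S1 reads c1=-234375/128 → after 1×micro: -1171875/256; S2 reads c0=0 → after 1×micro: 2 ⇒ (c0=0, c1=-1171875/256, c2=2)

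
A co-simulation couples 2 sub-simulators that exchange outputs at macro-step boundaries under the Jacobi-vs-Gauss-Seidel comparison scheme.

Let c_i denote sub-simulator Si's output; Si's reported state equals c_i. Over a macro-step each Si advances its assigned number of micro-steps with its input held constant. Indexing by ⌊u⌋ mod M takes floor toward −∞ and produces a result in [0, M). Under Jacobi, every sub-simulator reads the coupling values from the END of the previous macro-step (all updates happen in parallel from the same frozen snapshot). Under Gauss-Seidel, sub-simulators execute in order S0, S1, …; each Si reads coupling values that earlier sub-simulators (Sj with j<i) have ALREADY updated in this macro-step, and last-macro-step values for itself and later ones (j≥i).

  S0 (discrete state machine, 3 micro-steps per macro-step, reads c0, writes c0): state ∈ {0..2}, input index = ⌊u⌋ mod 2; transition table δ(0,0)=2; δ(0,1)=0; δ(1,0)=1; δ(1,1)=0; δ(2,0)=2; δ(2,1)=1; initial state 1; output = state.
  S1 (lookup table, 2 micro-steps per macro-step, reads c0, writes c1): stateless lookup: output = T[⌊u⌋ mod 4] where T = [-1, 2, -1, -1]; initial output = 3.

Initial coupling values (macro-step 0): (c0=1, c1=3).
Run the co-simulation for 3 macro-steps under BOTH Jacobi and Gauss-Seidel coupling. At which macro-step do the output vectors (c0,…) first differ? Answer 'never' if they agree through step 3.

first divergence at macro-step: 1

[Jacobi] macro 1: S0 reads c0=1 → after 3×micro: 0; S1 reads c0=1 → after 2×micro: 2 ⇒ (c0=0, c1=2)
[Jacobi] macro 2: S0 reads c0=0 → after 3×micro: 2; S1 reads c0=0 → after 2×micro: -1 ⇒ (c0=2, c1=-1)
[Jacobi] macro 3: S0 reads c0=2 → after 3×micro: 2; S1 reads c0=2 → after 2×micro: -1 ⇒ (c0=2, c1=-1)
[Gauss-Seidel] macro 1: S0 reads c0=1 → after 3×micro: 0; S1 reads c0=0 → after 2×micro: -1 ⇒ (c0=0, c1=-1)
[Gauss-Seidel] macro 2: S0 reads c0=0 → after 3×micro: 2; S1 reads c0=2 → after 2×micro: -1 ⇒ (c0=2, c1=-1)
[Gauss-Seidel] macro 3: S0 reads c0=2 → after 3×micro: 2; S1 reads c0=2 → after 2×micro: -1 ⇒ (c0=2, c1=-1)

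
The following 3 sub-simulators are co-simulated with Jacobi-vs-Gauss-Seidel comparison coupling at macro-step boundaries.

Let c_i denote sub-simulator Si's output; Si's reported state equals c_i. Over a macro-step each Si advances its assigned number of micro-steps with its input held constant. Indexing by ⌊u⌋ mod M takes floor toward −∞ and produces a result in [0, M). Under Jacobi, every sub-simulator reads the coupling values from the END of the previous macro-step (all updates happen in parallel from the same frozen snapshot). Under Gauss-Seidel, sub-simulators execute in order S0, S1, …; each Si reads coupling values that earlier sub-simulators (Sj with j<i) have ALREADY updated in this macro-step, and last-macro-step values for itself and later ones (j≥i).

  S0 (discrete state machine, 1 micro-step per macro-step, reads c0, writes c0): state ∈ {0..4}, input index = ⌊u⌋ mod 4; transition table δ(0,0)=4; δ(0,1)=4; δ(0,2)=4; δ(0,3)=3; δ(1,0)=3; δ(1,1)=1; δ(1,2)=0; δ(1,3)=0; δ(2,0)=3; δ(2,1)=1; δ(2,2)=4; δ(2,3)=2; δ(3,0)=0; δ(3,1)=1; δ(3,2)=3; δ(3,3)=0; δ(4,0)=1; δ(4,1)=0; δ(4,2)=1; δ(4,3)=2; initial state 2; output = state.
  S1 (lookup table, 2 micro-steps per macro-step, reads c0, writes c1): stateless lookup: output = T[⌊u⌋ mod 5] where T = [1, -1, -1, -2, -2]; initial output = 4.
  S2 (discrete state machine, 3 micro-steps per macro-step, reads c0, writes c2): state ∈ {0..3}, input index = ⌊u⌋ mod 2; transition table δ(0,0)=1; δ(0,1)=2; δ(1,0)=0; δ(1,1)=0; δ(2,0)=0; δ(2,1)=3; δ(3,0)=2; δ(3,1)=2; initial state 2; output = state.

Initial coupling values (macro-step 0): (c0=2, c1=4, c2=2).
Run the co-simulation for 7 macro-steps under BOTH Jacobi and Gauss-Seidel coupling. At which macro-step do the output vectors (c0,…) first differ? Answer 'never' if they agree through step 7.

[Jacobi] macro 1: S0 reads c0=2 → after 1×micro: 4; S1 reads c0=2 → after 2×micro: -1; S2 reads c0=2 → after 3×micro: 0 ⇒ (c0=4, c1=-1, c2=0)
[Jacobi] macro 2: S0 reads c0=4 → after 1×micro: 1; S1 reads c0=4 → after 2×micro: -2; S2 reads c0=4 → after 3×micro: 1 ⇒ (c0=1, c1=-2, c2=1)
[Jacobi] macro 3: S0 reads c0=1 → after 1×micro: 1; S1 reads c0=1 → after 2×micro: -1; S2 reads c0=1 → after 3×micro: 3 ⇒ (c0=1, c1=-1, c2=3)
[Jacobi] macro 4: S0 reads c0=1 → after 1×micro: 1; S1 reads c0=1 → after 2×micro: -1; S2 reads c0=1 → after 3×micro: 2 ⇒ (c0=1, c1=-1, c2=2)
[Jacobi] macro 5: S0 reads c0=1 → after 1×micro: 1; S1 reads c0=1 → after 2×micro: -1; S2 reads c0=1 → after 3×micro: 3 ⇒ (c0=1, c1=-1, c2=3)
[Jacobi] macro 6: S0 reads c0=1 → after 1×micro: 1; S1 reads c0=1 → after 2×micro: -1; S2 reads c0=1 → after 3×micro: 2 ⇒ (c0=1, c1=-1, c2=2)
[Jacobi] macro 7: S0 reads c0=1 → after 1×micro: 1; S1 reads c0=1 → after 2×micro: -1; S2 reads c0=1 → after 3×micro: 3 ⇒ (c0=1, c1=-1, c2=3)
[Gauss-Seidel] macro 1: S0 reads c0=2 → after 1×micro: 4; S1 reads c0=4 → after 2×micro: -2; S2 reads c0=4 → after 3×micro: 0 ⇒ (c0=4, c1=-2, c2=0)
[Gauss-Seidel] macro 2: S0 reads c0=4 → after 1×micro: 1; S1 reads c0=1 → after 2×micro: -1; S2 reads c0=1 → after 3×micro: 2 ⇒ (c0=1, c1=-1, c2=2)
[Gauss-Seidel] macro 3: S0 reads c0=1 → after 1×micro: 1; S1 reads c0=1 → after 2×micro: -1; S2 reads c0=1 → after 3×micro: 3 ⇒ (c0=1, c1=-1, c2=3)
[Gauss-Seidel] macro 4: S0 reads c0=1 → after 1×micro: 1; S1 reads c0=1 → after 2×micro: -1; S2 reads c0=1 → after 3×micro: 2 ⇒ (c0=1, c1=-1, c2=2)
[Gauss-Seidel] macro 5: S0 reads c0=1 → after 1×micro: 1; S1 reads c0=1 → after 2×micro: -1; S2 reads c0=1 → after 3×micro: 3 ⇒ (c0=1, c1=-1, c2=3)
[Gauss-Seidel] macro 6: S0 reads c0=1 → after 1×micro: 1; S1 reads c0=1 → after 2×micro: -1; S2 reads c0=1 → after 3×micro: 2 ⇒ (c0=1, c1=-1, c2=2)
[Gauss-Seidel] macro 7: S0 reads c0=1 → after 1×micro: 1; S1 reads c0=1 → after 2×micro: -1; S2 reads c0=1 → after 3×micro: 3 ⇒ (c0=1, c1=-1, c2=3)

first divergence at macro-step: 1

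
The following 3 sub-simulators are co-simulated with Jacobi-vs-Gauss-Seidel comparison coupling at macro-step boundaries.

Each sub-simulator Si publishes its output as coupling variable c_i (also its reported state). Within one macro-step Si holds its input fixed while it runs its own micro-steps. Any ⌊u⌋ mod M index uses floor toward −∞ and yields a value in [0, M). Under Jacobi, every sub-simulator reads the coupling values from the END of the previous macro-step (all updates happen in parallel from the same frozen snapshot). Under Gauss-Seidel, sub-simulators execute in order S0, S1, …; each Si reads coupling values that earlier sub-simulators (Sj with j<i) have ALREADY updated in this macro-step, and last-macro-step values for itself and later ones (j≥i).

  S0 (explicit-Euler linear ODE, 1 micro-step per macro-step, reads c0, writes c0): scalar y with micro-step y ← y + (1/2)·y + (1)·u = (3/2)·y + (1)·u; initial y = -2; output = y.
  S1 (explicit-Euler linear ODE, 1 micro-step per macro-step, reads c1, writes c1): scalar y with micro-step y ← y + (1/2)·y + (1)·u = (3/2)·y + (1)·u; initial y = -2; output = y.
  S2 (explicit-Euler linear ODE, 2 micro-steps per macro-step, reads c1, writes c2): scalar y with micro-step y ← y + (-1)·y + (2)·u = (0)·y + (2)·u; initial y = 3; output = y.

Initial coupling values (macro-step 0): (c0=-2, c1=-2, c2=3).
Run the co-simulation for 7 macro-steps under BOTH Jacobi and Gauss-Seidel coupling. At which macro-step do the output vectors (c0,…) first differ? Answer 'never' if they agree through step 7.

first divergence at macro-step: 1

[Jacobi] macro 1: S0 reads c0=-2 → after 1×micro: -5; S1 reads c1=-2 → after 1×micro: -5; S2 reads c1=-2 → after 2×micro: -4 ⇒ (c0=-5, c1=-5, c2=-4)
[Jacobi] macro 2: S0 reads c0=-5 → after 1×micro: -25/2; S1 reads c1=-5 → after 1×micro: -25/2; S2 reads c1=-5 → after 2×micro: -10 ⇒ (c0=-25/2, c1=-25/2, c2=-10)
[Jacobi] macro 3: S0 reads c0=-25/2 → after 1×micro: -125/4; S1 reads c1=-25/2 → after 1×micro: -125/4; S2 reads c1=-25/2 → after 2×micro: -25 ⇒ (c0=-125/4, c1=-125/4, c2=-25)
[Jacobi] macro 4: S0 reads c0=-125/4 → after 1×micro: -625/8; S1 reads c1=-125/4 → after 1×micro: -625/8; S2 reads c1=-125/4 → after 2×micro: -125/2 ⇒ (c0=-625/8, c1=-625/8, c2=-125/2)
[Jacobi] macro 5: S0 reads c0=-625/8 → after 1×micro: -3125/16; S1 reads c1=-625/8 → after 1×micro: -3125/16; S2 reads c1=-625/8 → after 2×micro: -625/4 ⇒ (c0=-3125/16, c1=-3125/16, c2=-625/4)
[Jacobi] macro 6: S0 reads c0=-3125/16 → after 1×micro: -15625/32; S1 reads c1=-3125/16 → after 1×micro: -15625/32; S2 reads c1=-3125/16 → after 2×micro: -3125/8 ⇒ (c0=-15625/32, c1=-15625/32, c2=-3125/8)
[Jacobi] macro 7: S0 reads c0=-15625/32 → after 1×micro: -78125/64; S1 reads c1=-15625/32 → after 1×micro: -78125/64; S2 reads c1=-15625/32 → after 2×micro: -15625/16 ⇒ (c0=-78125/64, c1=-78125/64, c2=-15625/16)
[Gauss-Seidel] macro 1: S0 reads c0=-2 → after 1×micro: -5; S1 reads c1=-2 → after 1×micro: -5; S2 reads c1=-5 → after 2×micro: -10 ⇒ (c0=-5, c1=-5, c2=-10)
[Gauss-Seidel] macro 2: S0 reads c0=-5 → after 1×micro: -25/2; S1 reads c1=-5 → after 1×micro: -25/2; S2 reads c1=-25/2 → after 2×micro: -25 ⇒ (c0=-25/2, c1=-25/2, c2=-25)
[Gauss-Seidel] macro 3: S0 reads c0=-25/2 → after 1×micro: -125/4; S1 reads c1=-25/2 → after 1×micro: -125/4; S2 reads c1=-125/4 → after 2×micro: -125/2 ⇒ (c0=-125/4, c1=-125/4, c2=-125/2)
[Gauss-Seidel] macro 4: S0 reads c0=-125/4 → after 1×micro: -625/8; S1 reads c1=-125/4 → after 1×micro: -625/8; S2 reads c1=-625/8 → after 2×micro: -625/4 ⇒ (c0=-625/8, c1=-625/8, c2=-625/4)
[Gauss-Seidel] macro 5: S0 reads c0=-625/8 → after 1×micro: -3125/16; S1 reads c1=-625/8 → after 1×micro: -3125/16; S2 reads c1=-3125/16 → after 2×micro: -3125/8 ⇒ (c0=-3125/16, c1=-3125/16, c2=-3125/8)
[Gauss-Seidel] macro 6: S0 reads c0=-3125/16 → after 1×micro: -15625/32; S1 reads c1=-3125/16 → after 1×micro: -15625/32; S2 reads c1=-15625/32 → after 2×micro: -15625/16 ⇒ (c0=-15625/32, c1=-15625/32, c2=-15625/16)
[Gauss-Seidel] macro 7: S0 reads c0=-15625/32 → after 1×micro: -78125/64; S1 reads c1=-15625/32 → after 1×micro: -78125/64; S2 reads c1=-78125/64 → after 2×micro: -78125/32 ⇒ (c0=-78125/64, c1=-78125/64, c2=-78125/32)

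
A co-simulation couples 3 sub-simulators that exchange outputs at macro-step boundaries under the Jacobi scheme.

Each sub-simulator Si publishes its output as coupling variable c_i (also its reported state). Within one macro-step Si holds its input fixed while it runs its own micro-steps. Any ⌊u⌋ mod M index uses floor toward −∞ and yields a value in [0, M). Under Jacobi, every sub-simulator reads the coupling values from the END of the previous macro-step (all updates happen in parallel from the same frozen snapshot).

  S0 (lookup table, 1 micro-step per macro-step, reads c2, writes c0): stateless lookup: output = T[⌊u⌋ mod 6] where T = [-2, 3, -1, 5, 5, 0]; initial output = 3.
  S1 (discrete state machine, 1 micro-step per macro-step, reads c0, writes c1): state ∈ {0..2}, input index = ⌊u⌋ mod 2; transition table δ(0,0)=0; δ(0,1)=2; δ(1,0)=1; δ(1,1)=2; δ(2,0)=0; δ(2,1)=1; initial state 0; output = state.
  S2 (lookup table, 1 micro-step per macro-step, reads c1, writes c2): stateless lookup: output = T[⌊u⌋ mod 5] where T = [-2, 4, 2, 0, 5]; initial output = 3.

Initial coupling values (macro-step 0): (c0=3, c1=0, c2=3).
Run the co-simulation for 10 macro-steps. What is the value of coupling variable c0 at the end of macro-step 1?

c0 at macro-step 1 = 5

macro 1: S0 reads c2=3 → after 1×micro: 5; S1 reads c0=3 → after 1×micro: 2; S2 reads c1=0 → after 1×micro: -2 ⇒ (c0=5, c1=2, c2=-2)
macro 2: S0 reads c2=-2 → after 1×micro: 5; S1 reads c0=5 → after 1×micro: 1; S2 reads c1=2 → after 1×micro: 2 ⇒ (c0=5, c1=1, c2=2)
macro 3: S0 reads c2=2 → after 1×micro: -1; S1 reads c0=5 → after 1×micro: 2; S2 reads c1=1 → after 1×micro: 4 ⇒ (c0=-1, c1=2, c2=4)
macro 4: S0 reads c2=4 → after 1×micro: 5; S1 reads c0=-1 → after 1×micro: 1; S2 reads c1=2 → after 1×micro: 2 ⇒ (c0=5, c1=1, c2=2)
macro 5: S0 reads c2=2 → after 1×micro: -1; S1 reads c0=5 → after 1×micro: 2; S2 reads c1=1 → after 1×micro: 4 ⇒ (c0=-1, c1=2, c2=4)
macro 6: S0 reads c2=4 → after 1×micro: 5; S1 reads c0=-1 → after 1×micro: 1; S2 reads c1=2 → after 1×micro: 2 ⇒ (c0=5, c1=1, c2=2)
macro 7: S0 reads c2=2 → after 1×micro: -1; S1 reads c0=5 → after 1×micro: 2; S2 reads c1=1 → after 1×micro: 4 ⇒ (c0=-1, c1=2, c2=4)
macro 8: S0 reads c2=4 → after 1×micro: 5; S1 reads c0=-1 → after 1×micro: 1; S2 reads c1=2 → after 1×micro: 2 ⇒ (c0=5, c1=1, c2=2)
macro 9: S0 reads c2=2 → after 1×micro: -1; S1 reads c0=5 → after 1×micro: 2; S2 reads c1=1 → after 1×micro: 4 ⇒ (c0=-1, c1=2, c2=4)
macro 10: S0 reads c2=4 → after 1×micro: 5; S1 reads c0=-1 → after 1×micro: 1; S2 reads c1=2 → after 1×micro: 2 ⇒ (c0=5, c1=1, c2=2)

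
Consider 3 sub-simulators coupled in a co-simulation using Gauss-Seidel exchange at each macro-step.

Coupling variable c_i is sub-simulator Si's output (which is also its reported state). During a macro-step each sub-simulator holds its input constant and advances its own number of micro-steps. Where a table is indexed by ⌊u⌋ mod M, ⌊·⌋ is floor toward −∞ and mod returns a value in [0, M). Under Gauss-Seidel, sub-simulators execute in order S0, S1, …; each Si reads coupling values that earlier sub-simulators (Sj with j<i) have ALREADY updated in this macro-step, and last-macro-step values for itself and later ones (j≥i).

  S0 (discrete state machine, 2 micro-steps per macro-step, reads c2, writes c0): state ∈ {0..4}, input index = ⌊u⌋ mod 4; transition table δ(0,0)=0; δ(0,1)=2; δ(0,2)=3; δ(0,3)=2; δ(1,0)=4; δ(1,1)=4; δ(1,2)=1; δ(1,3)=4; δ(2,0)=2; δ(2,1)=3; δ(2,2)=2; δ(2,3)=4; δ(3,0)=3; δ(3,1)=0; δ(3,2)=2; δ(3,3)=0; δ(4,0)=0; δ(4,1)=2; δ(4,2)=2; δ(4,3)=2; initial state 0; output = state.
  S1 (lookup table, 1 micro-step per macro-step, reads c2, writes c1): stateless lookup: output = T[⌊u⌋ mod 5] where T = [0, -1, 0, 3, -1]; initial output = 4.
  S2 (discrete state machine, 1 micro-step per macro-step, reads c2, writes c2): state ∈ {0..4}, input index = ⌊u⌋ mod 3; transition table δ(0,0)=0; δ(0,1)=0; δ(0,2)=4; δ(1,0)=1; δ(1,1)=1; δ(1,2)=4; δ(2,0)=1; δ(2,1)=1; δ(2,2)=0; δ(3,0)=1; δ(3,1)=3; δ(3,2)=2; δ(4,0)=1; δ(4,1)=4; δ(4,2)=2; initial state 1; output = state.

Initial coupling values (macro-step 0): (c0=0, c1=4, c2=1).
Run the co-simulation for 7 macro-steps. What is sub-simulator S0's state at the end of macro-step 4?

macro 1: S0 reads c2=1 → after 2×micro: 3; S1 reads c2=1 → after 1×micro: -1; S2 reads c2=1 → after 1×micro: 1 ⇒ (c0=3, c1=-1, c2=1)
macro 2: S0 reads c2=1 → after 2×micro: 2; S1 reads c2=1 → after 1×micro: -1; S2 reads c2=1 → after 1×micro: 1 ⇒ (c0=2, c1=-1, c2=1)
macro 3: S0 reads c2=1 → after 2×micro: 0; S1 reads c2=1 → after 1×micro: -1; S2 reads c2=1 → after 1×micro: 1 ⇒ (c0=0, c1=-1, c2=1)
macro 4: S0 reads c2=1 → after 2×micro: 3; S1 reads c2=1 → after 1×micro: -1; S2 reads c2=1 → after 1×micro: 1 ⇒ (c0=3, c1=-1, c2=1)
macro 5: S0 reads c2=1 → after 2×micro: 2; S1 reads c2=1 → after 1×micro: -1; S2 reads c2=1 → after 1×micro: 1 ⇒ (c0=2, c1=-1, c2=1)
macro 6: S0 reads c2=1 → after 2×micro: 0; S1 reads c2=1 → after 1×micro: -1; S2 reads c2=1 → after 1×micro: 1 ⇒ (c0=0, c1=-1, c2=1)
macro 7: S0 reads c2=1 → after 2×micro: 3; S1 reads c2=1 → after 1×micro: -1; S2 reads c2=1 → after 1×micro: 1 ⇒ (c0=3, c1=-1, c2=1)

S0 state at macro-step 4 = 3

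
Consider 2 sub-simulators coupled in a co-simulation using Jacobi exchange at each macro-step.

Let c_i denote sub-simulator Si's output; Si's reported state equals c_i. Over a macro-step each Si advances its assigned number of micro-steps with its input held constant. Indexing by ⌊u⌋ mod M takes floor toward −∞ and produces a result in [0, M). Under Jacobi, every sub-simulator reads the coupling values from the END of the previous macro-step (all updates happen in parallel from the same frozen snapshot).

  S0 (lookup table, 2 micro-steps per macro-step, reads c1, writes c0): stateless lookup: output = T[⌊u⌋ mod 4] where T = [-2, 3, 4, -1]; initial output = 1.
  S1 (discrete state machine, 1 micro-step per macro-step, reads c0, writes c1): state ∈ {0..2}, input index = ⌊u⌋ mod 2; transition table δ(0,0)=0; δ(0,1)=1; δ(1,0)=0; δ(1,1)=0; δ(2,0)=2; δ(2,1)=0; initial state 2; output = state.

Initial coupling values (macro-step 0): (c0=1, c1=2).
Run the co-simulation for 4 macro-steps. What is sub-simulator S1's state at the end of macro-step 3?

macro 1: S0 reads c1=2 → after 2×micro: 4; S1 reads c0=1 → after 1×micro: 0 ⇒ (c0=4, c1=0)
macro 2: S0 reads c1=0 → after 2×micro: -2; S1 reads c0=4 → after 1×micro: 0 ⇒ (c0=-2, c1=0)
macro 3: S0 reads c1=0 → after 2×micro: -2; S1 reads c0=-2 → after 1×micro: 0 ⇒ (c0=-2, c1=0)
macro 4: S0 reads c1=0 → after 2×micro: -2; S1 reads c0=-2 → after 1×micro: 0 ⇒ (c0=-2, c1=0)

S1 state at macro-step 3 = 0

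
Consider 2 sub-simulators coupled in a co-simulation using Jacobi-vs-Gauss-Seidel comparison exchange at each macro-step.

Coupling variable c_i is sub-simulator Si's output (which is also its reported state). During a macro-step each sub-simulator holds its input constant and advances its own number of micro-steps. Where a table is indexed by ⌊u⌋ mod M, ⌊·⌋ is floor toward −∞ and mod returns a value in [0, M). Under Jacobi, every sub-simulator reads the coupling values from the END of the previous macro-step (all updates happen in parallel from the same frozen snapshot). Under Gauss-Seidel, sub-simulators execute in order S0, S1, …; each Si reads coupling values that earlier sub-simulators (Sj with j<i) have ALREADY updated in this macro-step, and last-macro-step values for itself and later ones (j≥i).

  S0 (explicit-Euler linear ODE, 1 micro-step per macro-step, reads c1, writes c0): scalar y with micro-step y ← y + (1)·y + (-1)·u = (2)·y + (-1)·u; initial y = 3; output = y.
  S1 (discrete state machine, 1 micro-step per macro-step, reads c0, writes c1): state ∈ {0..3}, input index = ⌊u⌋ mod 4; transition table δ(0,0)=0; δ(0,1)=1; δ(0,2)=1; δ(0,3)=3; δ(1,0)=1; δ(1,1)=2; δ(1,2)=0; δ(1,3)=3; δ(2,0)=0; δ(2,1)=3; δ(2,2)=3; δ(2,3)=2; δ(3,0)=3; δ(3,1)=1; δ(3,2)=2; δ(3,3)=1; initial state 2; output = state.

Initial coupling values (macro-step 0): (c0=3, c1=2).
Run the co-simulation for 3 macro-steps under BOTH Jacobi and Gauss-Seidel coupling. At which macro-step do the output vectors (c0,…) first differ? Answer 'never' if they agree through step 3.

[Jacobi] macro 1: S0 reads c1=2 → after 1×micro: 4; S1 reads c0=3 → after 1×micro: 2 ⇒ (c0=4, c1=2)
[Jacobi] macro 2: S0 reads c1=2 → after 1×micro: 6; S1 reads c0=4 → after 1×micro: 0 ⇒ (c0=6, c1=0)
[Jacobi] macro 3: S0 reads c1=0 → after 1×micro: 12; S1 reads c0=6 → after 1×micro: 1 ⇒ (c0=12, c1=1)
[Gauss-Seidel] macro 1: S0 reads c1=2 → after 1×micro: 4; S1 reads c0=4 → after 1×micro: 0 ⇒ (c0=4, c1=0)
[Gauss-Seidel] macro 2: S0 reads c1=0 → after 1×micro: 8; S1 reads c0=8 → after 1×micro: 0 ⇒ (c0=8, c1=0)
[Gauss-Seidel] macro 3: S0 reads c1=0 → after 1×micro: 16; S1 reads c0=16 → after 1×micro: 0 ⇒ (c0=16, c1=0)

first divergence at macro-step: 1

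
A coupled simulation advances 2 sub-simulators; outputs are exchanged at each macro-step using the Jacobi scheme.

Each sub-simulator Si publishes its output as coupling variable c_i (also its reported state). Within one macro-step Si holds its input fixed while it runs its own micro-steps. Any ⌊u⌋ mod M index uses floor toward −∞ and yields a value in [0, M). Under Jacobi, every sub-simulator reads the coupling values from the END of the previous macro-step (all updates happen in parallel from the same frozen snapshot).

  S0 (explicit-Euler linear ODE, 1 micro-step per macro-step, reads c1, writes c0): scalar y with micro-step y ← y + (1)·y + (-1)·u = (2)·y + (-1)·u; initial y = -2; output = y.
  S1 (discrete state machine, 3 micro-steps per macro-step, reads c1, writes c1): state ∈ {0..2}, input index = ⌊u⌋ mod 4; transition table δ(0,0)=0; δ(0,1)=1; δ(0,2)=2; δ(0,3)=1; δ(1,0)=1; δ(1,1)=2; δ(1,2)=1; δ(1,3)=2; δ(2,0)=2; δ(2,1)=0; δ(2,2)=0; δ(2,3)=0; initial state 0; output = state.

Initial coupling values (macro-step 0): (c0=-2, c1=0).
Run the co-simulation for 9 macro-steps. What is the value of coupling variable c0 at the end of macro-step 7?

c0 at macro-step 7 = -256

macro 1: S0 reads c1=0 → after 1×micro: -4; S1 reads c1=0 → after 3×micro: 0 ⇒ (c0=-4, c1=0)
macro 2: S0 reads c1=0 → after 1×micro: -8; S1 reads c1=0 → after 3×micro: 0 ⇒ (c0=-8, c1=0)
macro 3: S0 reads c1=0 → after 1×micro: -16; S1 reads c1=0 → after 3×micro: 0 ⇒ (c0=-16, c1=0)
macro 4: S0 reads c1=0 → after 1×micro: -32; S1 reads c1=0 → after 3×micro: 0 ⇒ (c0=-32, c1=0)
macro 5: S0 reads c1=0 → after 1×micro: -64; S1 reads c1=0 → after 3×micro: 0 ⇒ (c0=-64, c1=0)
macro 6: S0 reads c1=0 → after 1×micro: -128; S1 reads c1=0 → after 3×micro: 0 ⇒ (c0=-128, c1=0)
macro 7: S0 reads c1=0 → after 1×micro: -256; S1 reads c1=0 → after 3×micro: 0 ⇒ (c0=-256, c1=0)
macro 8: S0 reads c1=0 → after 1×micro: -512; S1 reads c1=0 → after 3×micro: 0 ⇒ (c0=-512, c1=0)
macro 9: S0 reads c1=0 → after 1×micro: -1024; S1 reads c1=0 → after 3×micro: 0 ⇒ (c0=-1024, c1=0)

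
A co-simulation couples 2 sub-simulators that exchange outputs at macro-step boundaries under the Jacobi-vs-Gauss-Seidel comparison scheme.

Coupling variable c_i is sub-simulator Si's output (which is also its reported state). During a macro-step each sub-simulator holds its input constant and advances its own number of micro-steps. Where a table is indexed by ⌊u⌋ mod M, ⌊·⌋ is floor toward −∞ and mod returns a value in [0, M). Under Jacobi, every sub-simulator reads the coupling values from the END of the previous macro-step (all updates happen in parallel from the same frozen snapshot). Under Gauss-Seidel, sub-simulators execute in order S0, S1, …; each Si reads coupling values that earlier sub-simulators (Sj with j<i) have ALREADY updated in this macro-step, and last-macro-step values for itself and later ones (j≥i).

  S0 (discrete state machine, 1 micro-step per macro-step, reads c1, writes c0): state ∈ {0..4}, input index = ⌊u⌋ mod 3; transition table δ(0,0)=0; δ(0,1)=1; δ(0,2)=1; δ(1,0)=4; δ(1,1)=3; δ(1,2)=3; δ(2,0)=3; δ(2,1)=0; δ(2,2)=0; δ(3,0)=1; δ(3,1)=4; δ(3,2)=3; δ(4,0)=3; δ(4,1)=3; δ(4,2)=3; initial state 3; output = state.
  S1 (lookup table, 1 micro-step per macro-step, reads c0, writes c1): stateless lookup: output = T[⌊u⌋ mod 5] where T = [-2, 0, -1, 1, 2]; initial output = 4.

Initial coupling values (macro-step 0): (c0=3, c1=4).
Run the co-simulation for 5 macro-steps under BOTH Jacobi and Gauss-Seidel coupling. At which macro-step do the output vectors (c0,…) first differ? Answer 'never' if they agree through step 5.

[Jacobi] macro 1: S0 reads c1=4 → after 1×micro: 4; S1 reads c0=3 → after 1×micro: 1 ⇒ (c0=4, c1=1)
[Jacobi] macro 2: S0 reads c1=1 → after 1×micro: 3; S1 reads c0=4 → after 1×micro: 2 ⇒ (c0=3, c1=2)
[Jacobi] macro 3: S0 reads c1=2 → after 1×micro: 3; S1 reads c0=3 → after 1×micro: 1 ⇒ (c0=3, c1=1)
[Jacobi] macro 4: S0 reads c1=1 → after 1×micro: 4; S1 reads c0=3 → after 1×micro: 1 ⇒ (c0=4, c1=1)
[Jacobi] macro 5: S0 reads c1=1 → after 1×micro: 3; S1 reads c0=4 → after 1×micro: 2 ⇒ (c0=3, c1=2)
[Gauss-Seidel] macro 1: S0 reads c1=4 → after 1×micro: 4; S1 reads c0=4 → after 1×micro: 2 ⇒ (c0=4, c1=2)
[Gauss-Seidel] macro 2: S0 reads c1=2 → after 1×micro: 3; S1 reads c0=3 → after 1×micro: 1 ⇒ (c0=3, c1=1)
[Gauss-Seidel] macro 3: S0 reads c1=1 → after 1×micro: 4; S1 reads c0=4 → after 1×micro: 2 ⇒ (c0=4, c1=2)
[Gauss-Seidel] macro 4: S0 reads c1=2 → after 1×micro: 3; S1 reads c0=3 → after 1×micro: 1 ⇒ (c0=3, c1=1)
[Gauss-Seidel] macro 5: S0 reads c1=1 → after 1×micro: 4; S1 reads c0=4 → after 1×micro: 2 ⇒ (c0=4, c1=2)

first divergence at macro-step: 1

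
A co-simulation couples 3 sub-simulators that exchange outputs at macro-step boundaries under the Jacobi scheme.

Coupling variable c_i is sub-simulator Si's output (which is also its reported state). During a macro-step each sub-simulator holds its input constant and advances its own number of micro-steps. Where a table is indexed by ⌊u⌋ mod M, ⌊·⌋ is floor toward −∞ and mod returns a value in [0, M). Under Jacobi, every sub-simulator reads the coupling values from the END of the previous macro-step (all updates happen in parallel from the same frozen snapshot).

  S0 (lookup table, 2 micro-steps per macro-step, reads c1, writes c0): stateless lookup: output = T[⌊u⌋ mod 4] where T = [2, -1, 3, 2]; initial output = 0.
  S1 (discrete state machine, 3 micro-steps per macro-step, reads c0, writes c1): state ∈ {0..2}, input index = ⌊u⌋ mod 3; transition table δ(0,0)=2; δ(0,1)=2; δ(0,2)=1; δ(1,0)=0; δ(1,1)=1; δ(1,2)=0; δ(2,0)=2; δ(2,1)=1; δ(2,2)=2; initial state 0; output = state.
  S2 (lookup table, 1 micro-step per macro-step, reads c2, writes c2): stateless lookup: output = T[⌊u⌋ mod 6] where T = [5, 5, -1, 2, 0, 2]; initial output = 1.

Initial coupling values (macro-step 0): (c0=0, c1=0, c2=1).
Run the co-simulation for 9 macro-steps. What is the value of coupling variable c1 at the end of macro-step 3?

macro 1: S0 reads c1=0 → after 2×micro: 2; S1 reads c0=0 → after 3×micro: 2; S2 reads c2=1 → after 1×micro: 5 ⇒ (c0=2, c1=2, c2=5)
macro 2: S0 reads c1=2 → after 2×micro: 3; S1 reads c0=2 → after 3×micro: 2; S2 reads c2=5 → after 1×micro: 2 ⇒ (c0=3, c1=2, c2=2)
macro 3: S0 reads c1=2 → after 2×micro: 3; S1 reads c0=3 → after 3×micro: 2; S2 reads c2=2 → after 1×micro: -1 ⇒ (c0=3, c1=2, c2=-1)
macro 4: S0 reads c1=2 → after 2×micro: 3; S1 reads c0=3 → after 3×micro: 2; S2 reads c2=-1 → after 1×micro: 2 ⇒ (c0=3, c1=2, c2=2)
macro 5: S0 reads c1=2 → after 2×micro: 3; S1 reads c0=3 → after 3×micro: 2; S2 reads c2=2 → after 1×micro: -1 ⇒ (c0=3, c1=2, c2=-1)
macro 6: S0 reads c1=2 → after 2×micro: 3; S1 reads c0=3 → after 3×micro: 2; S2 reads c2=-1 → after 1×micro: 2 ⇒ (c0=3, c1=2, c2=2)
macro 7: S0 reads c1=2 → after 2×micro: 3; S1 reads c0=3 → after 3×micro: 2; S2 reads c2=2 → after 1×micro: -1 ⇒ (c0=3, c1=2, c2=-1)
macro 8: S0 reads c1=2 → after 2×micro: 3; S1 reads c0=3 → after 3×micro: 2; S2 reads c2=-1 → after 1×micro: 2 ⇒ (c0=3, c1=2, c2=2)
macro 9: S0 reads c1=2 → after 2×micro: 3; S1 reads c0=3 → after 3×micro: 2; S2 reads c2=2 → after 1×micro: -1 ⇒ (c0=3, c1=2, c2=-1)

c1 at macro-step 3 = 2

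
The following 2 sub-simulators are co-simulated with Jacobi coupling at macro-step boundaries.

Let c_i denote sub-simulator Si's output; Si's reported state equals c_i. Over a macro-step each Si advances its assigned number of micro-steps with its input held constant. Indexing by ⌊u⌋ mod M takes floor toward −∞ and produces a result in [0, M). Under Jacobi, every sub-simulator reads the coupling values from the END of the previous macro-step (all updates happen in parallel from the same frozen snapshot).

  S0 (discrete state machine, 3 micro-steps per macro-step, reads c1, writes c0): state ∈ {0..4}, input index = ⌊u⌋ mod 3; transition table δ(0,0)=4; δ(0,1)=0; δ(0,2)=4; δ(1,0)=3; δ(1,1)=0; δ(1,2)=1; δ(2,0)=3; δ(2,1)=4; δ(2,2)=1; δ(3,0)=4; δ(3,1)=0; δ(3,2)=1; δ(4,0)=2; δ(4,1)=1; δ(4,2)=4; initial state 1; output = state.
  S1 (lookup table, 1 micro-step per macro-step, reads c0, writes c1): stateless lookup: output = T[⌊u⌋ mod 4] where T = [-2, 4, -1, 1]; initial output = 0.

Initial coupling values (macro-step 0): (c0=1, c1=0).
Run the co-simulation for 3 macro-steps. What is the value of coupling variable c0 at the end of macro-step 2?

macro 1: S0 reads c1=0 → after 3×micro: 2; S1 reads c0=1 → after 1×micro: 4 ⇒ (c0=2, c1=4)
macro 2: S0 reads c1=4 → after 3×micro: 0; S1 reads c0=2 → after 1×micro: -1 ⇒ (c0=0, c1=-1)
macro 3: S0 reads c1=-1 → after 3×micro: 4; S1 reads c0=0 → after 1×micro: -2 ⇒ (c0=4, c1=-2)

c0 at macro-step 2 = 0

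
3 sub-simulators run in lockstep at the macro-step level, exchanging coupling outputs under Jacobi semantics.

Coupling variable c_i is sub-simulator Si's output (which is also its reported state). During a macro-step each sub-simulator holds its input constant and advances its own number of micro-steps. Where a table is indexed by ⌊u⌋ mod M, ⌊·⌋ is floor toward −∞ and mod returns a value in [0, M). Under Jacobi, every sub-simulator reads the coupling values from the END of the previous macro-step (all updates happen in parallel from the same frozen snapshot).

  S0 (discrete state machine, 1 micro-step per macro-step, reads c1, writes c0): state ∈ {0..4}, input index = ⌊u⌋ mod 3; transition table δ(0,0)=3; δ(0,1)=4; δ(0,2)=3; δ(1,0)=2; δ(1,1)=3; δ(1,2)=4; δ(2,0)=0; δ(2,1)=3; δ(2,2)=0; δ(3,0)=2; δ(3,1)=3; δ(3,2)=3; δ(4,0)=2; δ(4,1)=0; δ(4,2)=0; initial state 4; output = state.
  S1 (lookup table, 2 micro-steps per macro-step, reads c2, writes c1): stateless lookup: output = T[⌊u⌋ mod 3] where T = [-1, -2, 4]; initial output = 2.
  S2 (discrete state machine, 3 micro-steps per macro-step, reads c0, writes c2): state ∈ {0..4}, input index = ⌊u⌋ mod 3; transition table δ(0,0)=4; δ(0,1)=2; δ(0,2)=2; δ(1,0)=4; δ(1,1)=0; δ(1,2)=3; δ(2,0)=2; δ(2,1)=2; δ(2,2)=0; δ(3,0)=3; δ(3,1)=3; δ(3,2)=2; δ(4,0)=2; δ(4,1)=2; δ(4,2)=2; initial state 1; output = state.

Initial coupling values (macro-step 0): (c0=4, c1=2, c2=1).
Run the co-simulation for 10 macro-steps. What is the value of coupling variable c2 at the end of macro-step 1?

macro 1: S0 reads c1=2 → after 1×micro: 0; S1 reads c2=1 → after 2×micro: -2; S2 reads c0=4 → after 3×micro: 2 ⇒ (c0=0, c1=-2, c2=2)
macro 2: S0 reads c1=-2 → after 1×micro: 4; S1 reads c2=2 → after 2×micro: 4; S2 reads c0=0 → after 3×micro: 2 ⇒ (c0=4, c1=4, c2=2)
macro 3: S0 reads c1=4 → after 1×micro: 0; S1 reads c2=2 → after 2×micro: 4; S2 reads c0=4 → after 3×micro: 2 ⇒ (c0=0, c1=4, c2=2)
macro 4: S0 reads c1=4 → after 1×micro: 4; S1 reads c2=2 → after 2×micro: 4; S2 reads c0=0 → after 3×micro: 2 ⇒ (c0=4, c1=4, c2=2)
macro 5: S0 reads c1=4 → after 1×micro: 0; S1 reads c2=2 → after 2×micro: 4; S2 reads c0=4 → after 3×micro: 2 ⇒ (c0=0, c1=4, c2=2)
macro 6: S0 reads c1=4 → after 1×micro: 4; S1 reads c2=2 → after 2×micro: 4; S2 reads c0=0 → after 3×micro: 2 ⇒ (c0=4, c1=4, c2=2)
macro 7: S0 reads c1=4 → after 1×micro: 0; S1 reads c2=2 → after 2×micro: 4; S2 reads c0=4 → after 3×micro: 2 ⇒ (c0=0, c1=4, c2=2)
macro 8: S0 reads c1=4 → after 1×micro: 4; S1 reads c2=2 → after 2×micro: 4; S2 reads c0=0 → after 3×micro: 2 ⇒ (c0=4, c1=4, c2=2)
macro 9: S0 reads c1=4 → after 1×micro: 0; S1 reads c2=2 → after 2×micro: 4; S2 reads c0=4 → after 3×micro: 2 ⇒ (c0=0, c1=4, c2=2)
macro 10: S0 reads c1=4 → after 1×micro: 4; S1 reads c2=2 → after 2×micro: 4; S2 reads c0=0 → after 3×micro: 2 ⇒ (c0=4, c1=4, c2=2)

c2 at macro-step 1 = 2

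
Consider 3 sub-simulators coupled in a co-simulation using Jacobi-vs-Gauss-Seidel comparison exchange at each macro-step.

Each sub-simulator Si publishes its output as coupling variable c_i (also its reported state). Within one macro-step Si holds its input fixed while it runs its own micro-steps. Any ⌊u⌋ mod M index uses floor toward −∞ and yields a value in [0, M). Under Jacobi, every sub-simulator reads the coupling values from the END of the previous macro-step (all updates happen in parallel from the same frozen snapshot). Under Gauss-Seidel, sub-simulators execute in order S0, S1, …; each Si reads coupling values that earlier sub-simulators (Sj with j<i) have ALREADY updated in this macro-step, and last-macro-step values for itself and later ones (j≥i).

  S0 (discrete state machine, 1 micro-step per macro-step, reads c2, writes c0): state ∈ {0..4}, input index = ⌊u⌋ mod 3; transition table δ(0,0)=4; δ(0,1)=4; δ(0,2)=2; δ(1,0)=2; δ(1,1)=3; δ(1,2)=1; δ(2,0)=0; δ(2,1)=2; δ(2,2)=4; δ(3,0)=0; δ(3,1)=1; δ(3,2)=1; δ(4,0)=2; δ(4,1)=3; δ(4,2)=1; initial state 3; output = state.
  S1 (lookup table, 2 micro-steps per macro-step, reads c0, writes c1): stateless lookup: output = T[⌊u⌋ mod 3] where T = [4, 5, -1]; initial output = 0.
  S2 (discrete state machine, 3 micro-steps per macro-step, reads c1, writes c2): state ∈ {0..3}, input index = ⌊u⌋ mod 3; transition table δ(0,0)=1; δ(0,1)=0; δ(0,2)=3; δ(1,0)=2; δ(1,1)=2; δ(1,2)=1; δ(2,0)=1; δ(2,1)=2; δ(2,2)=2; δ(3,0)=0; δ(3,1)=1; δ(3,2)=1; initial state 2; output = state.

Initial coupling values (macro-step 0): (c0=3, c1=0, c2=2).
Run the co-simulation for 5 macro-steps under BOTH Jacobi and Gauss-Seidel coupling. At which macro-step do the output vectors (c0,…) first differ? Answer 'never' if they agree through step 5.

[Jacobi] macro 1: S0 reads c2=2 → after 1×micro: 1; S1 reads c0=3 → after 2×micro: 4; S2 reads c1=0 → after 3×micro: 1 ⇒ (c0=1, c1=4, c2=1)
[Jacobi] macro 2: S0 reads c2=1 → after 1×micro: 3; S1 reads c0=1 → after 2×micro: 5; S2 reads c1=4 → after 3×micro: 2 ⇒ (c0=3, c1=5, c2=2)
[Jacobi] macro 3: S0 reads c2=2 → after 1×micro: 1; S1 reads c0=3 → after 2×micro: 4; S2 reads c1=5 → after 3×micro: 2 ⇒ (c0=1, c1=4, c2=2)
[Jacobi] macro 4: S0 reads c2=2 → after 1×micro: 1; S1 reads c0=1 → after 2×micro: 5; S2 reads c1=4 → after 3×micro: 2 ⇒ (c0=1, c1=5, c2=2)
[Jacobi] macro 5: S0 reads c2=2 → after 1×micro: 1; S1 reads c0=1 → after 2×micro: 5; S2 reads c1=5 → after 3×micro: 2 ⇒ (c0=1, c1=5, c2=2)
[Gauss-Seidel] macro 1: S0 reads c2=2 → after 1×micro: 1; S1 reads c0=1 → after 2×micro: 5; S2 reads c1=5 → after 3×micro: 2 ⇒ (c0=1, c1=5, c2=2)
[Gauss-Seidel] macro 2: S0 reads c2=2 → after 1×micro: 1; S1 reads c0=1 → after 2×micro: 5; S2 reads c1=5 → after 3×micro: 2 ⇒ (c0=1, c1=5, c2=2)
[Gauss-Seidel] macro 3: S0 reads c2=2 → after 1×micro: 1; S1 reads c0=1 → after 2×micro: 5; S2 reads c1=5 → after 3×micro: 2 ⇒ (c0=1, c1=5, c2=2)
[Gauss-Seidel] macro 4: S0 reads c2=2 → after 1×micro: 1; S1 reads c0=1 → after 2×micro: 5; S2 reads c1=5 → after 3×micro: 2 ⇒ (c0=1, c1=5, c2=2)
[Gauss-Seidel] macro 5: S0 reads c2=2 → after 1×micro: 1; S1 reads c0=1 → after 2×micro: 5; S2 reads c1=5 → after 3×micro: 2 ⇒ (c0=1, c1=5, c2=2)

first divergence at macro-step: 1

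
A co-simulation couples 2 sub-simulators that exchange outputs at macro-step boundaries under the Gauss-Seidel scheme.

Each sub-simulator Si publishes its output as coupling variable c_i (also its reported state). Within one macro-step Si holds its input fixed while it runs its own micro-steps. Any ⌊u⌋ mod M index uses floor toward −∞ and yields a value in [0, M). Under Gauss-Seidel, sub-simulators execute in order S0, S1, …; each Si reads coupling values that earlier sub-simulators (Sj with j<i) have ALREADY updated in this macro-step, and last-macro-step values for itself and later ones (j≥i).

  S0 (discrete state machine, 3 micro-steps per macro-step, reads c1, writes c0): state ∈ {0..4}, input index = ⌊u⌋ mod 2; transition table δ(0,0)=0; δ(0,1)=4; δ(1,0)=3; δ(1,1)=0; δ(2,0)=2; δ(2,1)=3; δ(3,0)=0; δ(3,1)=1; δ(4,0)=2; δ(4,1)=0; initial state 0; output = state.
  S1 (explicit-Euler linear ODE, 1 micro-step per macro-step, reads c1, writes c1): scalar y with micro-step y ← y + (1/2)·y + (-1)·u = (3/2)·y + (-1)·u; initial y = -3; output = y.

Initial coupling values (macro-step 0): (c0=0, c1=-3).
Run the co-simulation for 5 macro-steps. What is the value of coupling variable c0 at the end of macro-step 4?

macro 1: S0 reads c1=-3 → after 3×micro: 4; S1 reads c1=-3 → after 1×micro: -3/2 ⇒ (c0=4, c1=-3/2)
macro 2: S0 reads c1=-3/2 → after 3×micro: 2; S1 reads c1=-3/2 → after 1×micro: -3/4 ⇒ (c0=2, c1=-3/4)
macro 3: S0 reads c1=-3/4 → after 3×micro: 0; S1 reads c1=-3/4 → after 1×micro: -3/8 ⇒ (c0=0, c1=-3/8)
macro 4: S0 reads c1=-3/8 → after 3×micro: 4; S1 reads c1=-3/8 → after 1×micro: -3/16 ⇒ (c0=4, c1=-3/16)
macro 5: S0 reads c1=-3/16 → after 3×micro: 0; S1 reads c1=-3/16 → after 1×micro: -3/32 ⇒ (c0=0, c1=-3/32)

c0 at macro-step 4 = 4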